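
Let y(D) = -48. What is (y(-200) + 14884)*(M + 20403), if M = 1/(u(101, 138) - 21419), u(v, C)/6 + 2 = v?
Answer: 6303704744264/20825 ≈ 3.0270e+8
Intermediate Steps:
u(v, C) = -12 + 6*v
M = -1/20825 (M = 1/((-12 + 6*101) - 21419) = 1/((-12 + 606) - 21419) = 1/(594 - 21419) = 1/(-20825) = -1/20825 ≈ -4.8019e-5)
(y(-200) + 14884)*(M + 20403) = (-48 + 14884)*(-1/20825 + 20403) = 14836*(424892474/20825) = 6303704744264/20825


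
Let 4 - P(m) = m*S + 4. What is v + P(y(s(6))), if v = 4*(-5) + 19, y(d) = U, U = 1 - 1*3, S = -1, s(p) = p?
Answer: -3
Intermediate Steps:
U = -2 (U = 1 - 3 = -2)
y(d) = -2
P(m) = m (P(m) = 4 - (m*(-1) + 4) = 4 - (-m + 4) = 4 - (4 - m) = 4 + (-4 + m) = m)
v = -1 (v = -20 + 19 = -1)
v + P(y(s(6))) = -1 - 2 = -3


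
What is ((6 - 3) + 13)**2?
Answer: 256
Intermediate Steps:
((6 - 3) + 13)**2 = (3 + 13)**2 = 16**2 = 256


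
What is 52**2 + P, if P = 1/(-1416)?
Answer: 3828863/1416 ≈ 2704.0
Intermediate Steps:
P = -1/1416 ≈ -0.00070621
52**2 + P = 52**2 - 1/1416 = 2704 - 1/1416 = 3828863/1416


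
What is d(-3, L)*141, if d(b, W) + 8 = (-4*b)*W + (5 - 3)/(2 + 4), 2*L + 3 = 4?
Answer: -235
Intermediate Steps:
L = ½ (L = -3/2 + (½)*4 = -3/2 + 2 = ½ ≈ 0.50000)
d(b, W) = -23/3 - 4*W*b (d(b, W) = -8 + ((-4*b)*W + (5 - 3)/(2 + 4)) = -8 + (-4*W*b + 2/6) = -8 + (-4*W*b + 2*(⅙)) = -8 + (-4*W*b + ⅓) = -8 + (⅓ - 4*W*b) = -23/3 - 4*W*b)
d(-3, L)*141 = (-23/3 - 4*½*(-3))*141 = (-23/3 + 6)*141 = -5/3*141 = -235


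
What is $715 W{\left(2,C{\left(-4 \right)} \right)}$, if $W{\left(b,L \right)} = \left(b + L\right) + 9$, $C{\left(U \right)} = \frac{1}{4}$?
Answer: $\frac{32175}{4} \approx 8043.8$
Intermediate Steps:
$C{\left(U \right)} = \frac{1}{4}$
$W{\left(b,L \right)} = 9 + L + b$ ($W{\left(b,L \right)} = \left(L + b\right) + 9 = 9 + L + b$)
$715 W{\left(2,C{\left(-4 \right)} \right)} = 715 \left(9 + \frac{1}{4} + 2\right) = 715 \cdot \frac{45}{4} = \frac{32175}{4}$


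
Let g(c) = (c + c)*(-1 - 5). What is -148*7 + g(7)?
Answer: -1120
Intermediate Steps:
g(c) = -12*c (g(c) = (2*c)*(-6) = -12*c)
-148*7 + g(7) = -148*7 - 12*7 = -1036 - 84 = -1120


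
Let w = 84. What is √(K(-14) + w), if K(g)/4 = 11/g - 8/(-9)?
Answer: √37226/21 ≈ 9.1876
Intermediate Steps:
K(g) = 32/9 + 44/g (K(g) = 4*(11/g - 8/(-9)) = 4*(11/g - 8*(-⅑)) = 4*(11/g + 8/9) = 4*(8/9 + 11/g) = 32/9 + 44/g)
√(K(-14) + w) = √((32/9 + 44/(-14)) + 84) = √((32/9 + 44*(-1/14)) + 84) = √((32/9 - 22/7) + 84) = √(26/63 + 84) = √(5318/63) = √37226/21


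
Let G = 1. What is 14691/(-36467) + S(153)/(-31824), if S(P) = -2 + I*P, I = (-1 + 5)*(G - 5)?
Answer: -189091117/580262904 ≈ -0.32587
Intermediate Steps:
I = -16 (I = (-1 + 5)*(1 - 5) = 4*(-4) = -16)
S(P) = -2 - 16*P
14691/(-36467) + S(153)/(-31824) = 14691/(-36467) + (-2 - 16*153)/(-31824) = 14691*(-1/36467) + (-2 - 2448)*(-1/31824) = -14691/36467 - 2450*(-1/31824) = -14691/36467 + 1225/15912 = -189091117/580262904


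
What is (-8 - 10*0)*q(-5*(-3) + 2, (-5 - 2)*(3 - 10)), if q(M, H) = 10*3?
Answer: -240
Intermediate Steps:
q(M, H) = 30
(-8 - 10*0)*q(-5*(-3) + 2, (-5 - 2)*(3 - 10)) = (-8 - 10*0)*30 = (-8 + 0)*30 = -8*30 = -240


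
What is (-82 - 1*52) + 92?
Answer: -42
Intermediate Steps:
(-82 - 1*52) + 92 = (-82 - 52) + 92 = -134 + 92 = -42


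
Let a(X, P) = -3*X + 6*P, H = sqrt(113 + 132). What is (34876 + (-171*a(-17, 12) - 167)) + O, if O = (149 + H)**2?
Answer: 36122 + 2086*sqrt(5) ≈ 40786.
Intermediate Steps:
H = 7*sqrt(5) (H = sqrt(245) = 7*sqrt(5) ≈ 15.652)
O = (149 + 7*sqrt(5))**2 ≈ 27110.
(34876 + (-171*a(-17, 12) - 167)) + O = (34876 + (-171*(-3*(-17) + 6*12) - 167)) + (22446 + 2086*sqrt(5)) = (34876 + (-171*(51 + 72) - 167)) + (22446 + 2086*sqrt(5)) = (34876 + (-171*123 - 167)) + (22446 + 2086*sqrt(5)) = (34876 + (-21033 - 167)) + (22446 + 2086*sqrt(5)) = (34876 - 21200) + (22446 + 2086*sqrt(5)) = 13676 + (22446 + 2086*sqrt(5)) = 36122 + 2086*sqrt(5)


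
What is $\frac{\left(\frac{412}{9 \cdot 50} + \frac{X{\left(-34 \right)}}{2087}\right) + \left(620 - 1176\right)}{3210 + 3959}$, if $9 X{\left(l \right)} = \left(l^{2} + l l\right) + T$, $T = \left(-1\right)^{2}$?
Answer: $- \frac{260595953}{3366383175} \approx -0.077411$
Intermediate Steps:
$T = 1$
$X{\left(l \right)} = \frac{1}{9} + \frac{2 l^{2}}{9}$ ($X{\left(l \right)} = \frac{\left(l^{2} + l l\right) + 1}{9} = \frac{\left(l^{2} + l^{2}\right) + 1}{9} = \frac{2 l^{2} + 1}{9} = \frac{1 + 2 l^{2}}{9} = \frac{1}{9} + \frac{2 l^{2}}{9}$)
$\frac{\left(\frac{412}{9 \cdot 50} + \frac{X{\left(-34 \right)}}{2087}\right) + \left(620 - 1176\right)}{3210 + 3959} = \frac{\left(\frac{412}{9 \cdot 50} + \frac{\frac{1}{9} + \frac{2 \left(-34\right)^{2}}{9}}{2087}\right) + \left(620 - 1176\right)}{3210 + 3959} = \frac{\left(\frac{412}{450} + \left(\frac{1}{9} + \frac{2}{9} \cdot 1156\right) \frac{1}{2087}\right) + \left(620 - 1176\right)}{7169} = \left(\left(412 \cdot \frac{1}{450} + \left(\frac{1}{9} + \frac{2312}{9}\right) \frac{1}{2087}\right) - 556\right) \frac{1}{7169} = \left(\left(\frac{206}{225} + 257 \cdot \frac{1}{2087}\right) - 556\right) \frac{1}{7169} = \left(\left(\frac{206}{225} + \frac{257}{2087}\right) - 556\right) \frac{1}{7169} = \left(\frac{487747}{469575} - 556\right) \frac{1}{7169} = \left(- \frac{260595953}{469575}\right) \frac{1}{7169} = - \frac{260595953}{3366383175}$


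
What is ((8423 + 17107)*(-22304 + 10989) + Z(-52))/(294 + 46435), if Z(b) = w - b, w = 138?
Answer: -288871760/46729 ≈ -6181.9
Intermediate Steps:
Z(b) = 138 - b
((8423 + 17107)*(-22304 + 10989) + Z(-52))/(294 + 46435) = ((8423 + 17107)*(-22304 + 10989) + (138 - 1*(-52)))/(294 + 46435) = (25530*(-11315) + (138 + 52))/46729 = (-288871950 + 190)*(1/46729) = -288871760*1/46729 = -288871760/46729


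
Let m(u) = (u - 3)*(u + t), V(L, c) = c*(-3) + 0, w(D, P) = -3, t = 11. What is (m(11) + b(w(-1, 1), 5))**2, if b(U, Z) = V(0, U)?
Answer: 34225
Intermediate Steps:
V(L, c) = -3*c (V(L, c) = -3*c + 0 = -3*c)
b(U, Z) = -3*U
m(u) = (-3 + u)*(11 + u) (m(u) = (u - 3)*(u + 11) = (-3 + u)*(11 + u))
(m(11) + b(w(-1, 1), 5))**2 = ((-33 + 11**2 + 8*11) - 3*(-3))**2 = ((-33 + 121 + 88) + 9)**2 = (176 + 9)**2 = 185**2 = 34225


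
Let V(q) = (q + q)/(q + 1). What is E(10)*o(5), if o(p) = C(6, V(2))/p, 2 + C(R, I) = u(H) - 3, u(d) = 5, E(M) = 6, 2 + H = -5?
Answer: 0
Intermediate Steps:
H = -7 (H = -2 - 5 = -7)
V(q) = 2*q/(1 + q) (V(q) = (2*q)/(1 + q) = 2*q/(1 + q))
C(R, I) = 0 (C(R, I) = -2 + (5 - 3) = -2 + 2 = 0)
o(p) = 0 (o(p) = 0/p = 0)
E(10)*o(5) = 6*0 = 0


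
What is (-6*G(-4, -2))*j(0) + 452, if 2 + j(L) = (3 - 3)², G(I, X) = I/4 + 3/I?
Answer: 431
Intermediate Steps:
G(I, X) = 3/I + I/4 (G(I, X) = I*(¼) + 3/I = I/4 + 3/I = 3/I + I/4)
j(L) = -2 (j(L) = -2 + (3 - 3)² = -2 + 0² = -2 + 0 = -2)
(-6*G(-4, -2))*j(0) + 452 = -6*(3/(-4) + (¼)*(-4))*(-2) + 452 = -6*(3*(-¼) - 1)*(-2) + 452 = -6*(-¾ - 1)*(-2) + 452 = -6*(-7/4)*(-2) + 452 = (21/2)*(-2) + 452 = -21 + 452 = 431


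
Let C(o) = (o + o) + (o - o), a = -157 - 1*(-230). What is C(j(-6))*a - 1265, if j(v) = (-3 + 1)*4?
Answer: -2433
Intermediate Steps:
j(v) = -8 (j(v) = -2*4 = -8)
a = 73 (a = -157 + 230 = 73)
C(o) = 2*o (C(o) = 2*o + 0 = 2*o)
C(j(-6))*a - 1265 = (2*(-8))*73 - 1265 = -16*73 - 1265 = -1168 - 1265 = -2433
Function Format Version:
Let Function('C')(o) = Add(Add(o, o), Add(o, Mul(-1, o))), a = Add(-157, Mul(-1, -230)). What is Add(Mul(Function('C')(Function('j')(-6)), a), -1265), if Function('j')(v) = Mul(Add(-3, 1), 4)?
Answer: -2433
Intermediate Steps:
Function('j')(v) = -8 (Function('j')(v) = Mul(-2, 4) = -8)
a = 73 (a = Add(-157, 230) = 73)
Function('C')(o) = Mul(2, o) (Function('C')(o) = Add(Mul(2, o), 0) = Mul(2, o))
Add(Mul(Function('C')(Function('j')(-6)), a), -1265) = Add(Mul(Mul(2, -8), 73), -1265) = Add(Mul(-16, 73), -1265) = Add(-1168, -1265) = -2433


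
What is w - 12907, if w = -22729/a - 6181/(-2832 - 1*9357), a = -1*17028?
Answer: -892840317665/69184764 ≈ -12905.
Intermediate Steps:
a = -17028
w = 127431283/69184764 (w = -22729/(-17028) - 6181/(-2832 - 1*9357) = -22729*(-1/17028) - 6181/(-2832 - 9357) = 22729/17028 - 6181/(-12189) = 22729/17028 - 6181*(-1/12189) = 22729/17028 + 6181/12189 = 127431283/69184764 ≈ 1.8419)
w - 12907 = 127431283/69184764 - 12907 = -892840317665/69184764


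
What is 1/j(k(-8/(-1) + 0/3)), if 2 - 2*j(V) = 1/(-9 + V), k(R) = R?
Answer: ⅔ ≈ 0.66667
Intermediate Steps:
j(V) = 1 - 1/(2*(-9 + V))
1/j(k(-8/(-1) + 0/3)) = 1/((-19/2 + (-8/(-1) + 0/3))/(-9 + (-8/(-1) + 0/3))) = 1/((-19/2 + (-8*(-1) + 0*(⅓)))/(-9 + (-8*(-1) + 0*(⅓)))) = 1/((-19/2 + (8 + 0))/(-9 + (8 + 0))) = 1/((-19/2 + 8)/(-9 + 8)) = 1/(-3/2/(-1)) = 1/(-1*(-3/2)) = 1/(3/2) = ⅔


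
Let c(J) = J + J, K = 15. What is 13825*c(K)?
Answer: 414750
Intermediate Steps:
c(J) = 2*J
13825*c(K) = 13825*(2*15) = 13825*30 = 414750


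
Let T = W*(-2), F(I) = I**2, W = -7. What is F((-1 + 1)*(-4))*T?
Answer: 0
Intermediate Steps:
T = 14 (T = -7*(-2) = 14)
F((-1 + 1)*(-4))*T = ((-1 + 1)*(-4))**2*14 = (0*(-4))**2*14 = 0**2*14 = 0*14 = 0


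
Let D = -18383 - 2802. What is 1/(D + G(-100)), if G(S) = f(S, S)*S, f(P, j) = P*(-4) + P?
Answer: -1/51185 ≈ -1.9537e-5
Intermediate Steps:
f(P, j) = -3*P (f(P, j) = -4*P + P = -3*P)
G(S) = -3*S² (G(S) = (-3*S)*S = -3*S²)
D = -21185
1/(D + G(-100)) = 1/(-21185 - 3*(-100)²) = 1/(-21185 - 3*10000) = 1/(-21185 - 30000) = 1/(-51185) = -1/51185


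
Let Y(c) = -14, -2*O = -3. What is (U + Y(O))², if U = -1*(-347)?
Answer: 110889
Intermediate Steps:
O = 3/2 (O = -½*(-3) = 3/2 ≈ 1.5000)
U = 347
(U + Y(O))² = (347 - 14)² = 333² = 110889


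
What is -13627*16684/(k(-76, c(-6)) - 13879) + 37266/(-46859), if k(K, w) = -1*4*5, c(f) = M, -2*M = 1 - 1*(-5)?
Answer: 10653010081478/651293241 ≈ 16357.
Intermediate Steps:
M = -3 (M = -(1 - 1*(-5))/2 = -(1 + 5)/2 = -½*6 = -3)
c(f) = -3
k(K, w) = -20 (k(K, w) = -4*5 = -20)
-13627*16684/(k(-76, c(-6)) - 13879) + 37266/(-46859) = -13627*16684/(-20 - 13879) + 37266/(-46859) = -13627/((-13899*1/16684)) + 37266*(-1/46859) = -13627/(-13899/16684) - 37266/46859 = -13627*(-16684/13899) - 37266/46859 = 227352868/13899 - 37266/46859 = 10653010081478/651293241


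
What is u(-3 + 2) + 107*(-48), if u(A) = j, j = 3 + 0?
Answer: -5133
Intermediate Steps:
j = 3
u(A) = 3
u(-3 + 2) + 107*(-48) = 3 + 107*(-48) = 3 - 5136 = -5133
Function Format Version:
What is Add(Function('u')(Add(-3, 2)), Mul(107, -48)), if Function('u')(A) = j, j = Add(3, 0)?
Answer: -5133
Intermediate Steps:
j = 3
Function('u')(A) = 3
Add(Function('u')(Add(-3, 2)), Mul(107, -48)) = Add(3, Mul(107, -48)) = Add(3, -5136) = -5133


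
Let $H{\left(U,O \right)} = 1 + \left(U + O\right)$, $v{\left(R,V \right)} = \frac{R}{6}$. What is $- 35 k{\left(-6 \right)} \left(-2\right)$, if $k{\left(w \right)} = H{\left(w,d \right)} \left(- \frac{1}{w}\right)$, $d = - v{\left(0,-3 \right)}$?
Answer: $- \frac{175}{3} \approx -58.333$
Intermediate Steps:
$v{\left(R,V \right)} = \frac{R}{6}$ ($v{\left(R,V \right)} = R \frac{1}{6} = \frac{R}{6}$)
$d = 0$ ($d = - \frac{0}{6} = \left(-1\right) 0 = 0$)
$H{\left(U,O \right)} = 1 + O + U$ ($H{\left(U,O \right)} = 1 + \left(O + U\right) = 1 + O + U$)
$k{\left(w \right)} = - \frac{1 + w}{w}$ ($k{\left(w \right)} = \left(1 + 0 + w\right) \left(- \frac{1}{w}\right) = \left(1 + w\right) \left(- \frac{1}{w}\right) = - \frac{1 + w}{w}$)
$- 35 k{\left(-6 \right)} \left(-2\right) = - 35 \frac{-1 - -6}{-6} \left(-2\right) = - 35 \left(- \frac{-1 + 6}{6}\right) \left(-2\right) = - 35 \left(\left(- \frac{1}{6}\right) 5\right) \left(-2\right) = \left(-35\right) \left(- \frac{5}{6}\right) \left(-2\right) = \frac{175}{6} \left(-2\right) = - \frac{175}{3}$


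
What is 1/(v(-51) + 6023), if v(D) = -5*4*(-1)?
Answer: 1/6043 ≈ 0.00016548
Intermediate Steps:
v(D) = 20 (v(D) = -20*(-1) = 20)
1/(v(-51) + 6023) = 1/(20 + 6023) = 1/6043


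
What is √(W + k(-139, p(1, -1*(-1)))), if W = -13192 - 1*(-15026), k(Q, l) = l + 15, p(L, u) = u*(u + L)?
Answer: √1851 ≈ 43.023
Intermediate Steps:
p(L, u) = u*(L + u)
k(Q, l) = 15 + l
W = 1834 (W = -13192 + 15026 = 1834)
√(W + k(-139, p(1, -1*(-1)))) = √(1834 + (15 + (-1*(-1))*(1 - 1*(-1)))) = √(1834 + (15 + 1*(1 + 1))) = √(1834 + (15 + 1*2)) = √(1834 + (15 + 2)) = √(1834 + 17) = √1851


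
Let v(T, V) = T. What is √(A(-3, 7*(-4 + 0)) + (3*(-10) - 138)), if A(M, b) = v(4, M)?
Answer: 2*I*√41 ≈ 12.806*I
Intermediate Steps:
A(M, b) = 4
√(A(-3, 7*(-4 + 0)) + (3*(-10) - 138)) = √(4 + (3*(-10) - 138)) = √(4 + (-30 - 138)) = √(4 - 168) = √(-164) = 2*I*√41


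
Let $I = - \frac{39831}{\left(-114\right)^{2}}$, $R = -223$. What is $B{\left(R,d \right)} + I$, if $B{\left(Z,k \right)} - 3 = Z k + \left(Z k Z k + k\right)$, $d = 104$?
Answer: $\frac{2329947901351}{4332} \approx 5.3785 \cdot 10^{8}$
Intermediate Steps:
$B{\left(Z,k \right)} = 3 + k + Z k + Z^{2} k^{2}$ ($B{\left(Z,k \right)} = 3 + \left(Z k + \left(Z k Z k + k\right)\right) = 3 + \left(Z k + \left(k Z^{2} k + k\right)\right) = 3 + \left(Z k + \left(Z^{2} k^{2} + k\right)\right) = 3 + \left(Z k + \left(k + Z^{2} k^{2}\right)\right) = 3 + \left(k + Z k + Z^{2} k^{2}\right) = 3 + k + Z k + Z^{2} k^{2}$)
$I = - \frac{13277}{4332}$ ($I = - \frac{39831}{12996} = \left(-39831\right) \frac{1}{12996} = - \frac{13277}{4332} \approx -3.0649$)
$B{\left(R,d \right)} + I = \left(3 + 104 - 23192 + \left(-223\right)^{2} \cdot 104^{2}\right) - \frac{13277}{4332} = \left(3 + 104 - 23192 + 49729 \cdot 10816\right) - \frac{13277}{4332} = \left(3 + 104 - 23192 + 537868864\right) - \frac{13277}{4332} = 537845779 - \frac{13277}{4332} = \frac{2329947901351}{4332}$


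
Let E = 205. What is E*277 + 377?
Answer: 57162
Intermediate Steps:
E*277 + 377 = 205*277 + 377 = 56785 + 377 = 57162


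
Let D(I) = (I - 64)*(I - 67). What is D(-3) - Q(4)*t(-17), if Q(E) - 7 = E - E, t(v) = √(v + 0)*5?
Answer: 4690 - 35*I*√17 ≈ 4690.0 - 144.31*I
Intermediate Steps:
t(v) = 5*√v (t(v) = √v*5 = 5*√v)
Q(E) = 7 (Q(E) = 7 + (E - E) = 7 + 0 = 7)
D(I) = (-67 + I)*(-64 + I) (D(I) = (-64 + I)*(-67 + I) = (-67 + I)*(-64 + I))
D(-3) - Q(4)*t(-17) = (4288 + (-3)² - 131*(-3)) - 7*5*√(-17) = (4288 + 9 + 393) - 7*5*(I*√17) = 4690 - 7*5*I*√17 = 4690 - 35*I*√17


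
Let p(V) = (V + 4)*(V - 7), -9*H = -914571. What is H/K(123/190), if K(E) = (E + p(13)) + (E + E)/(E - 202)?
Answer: 246217078590/248693177 ≈ 990.04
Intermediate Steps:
H = 101619 (H = -1/9*(-914571) = 101619)
p(V) = (-7 + V)*(4 + V) (p(V) = (4 + V)*(-7 + V) = (-7 + V)*(4 + V))
K(E) = 102 + E + 2*E/(-202 + E) (K(E) = (E + (-28 + 13**2 - 3*13)) + (E + E)/(E - 202) = (E + (-28 + 169 - 39)) + (2*E)/(-202 + E) = (E + 102) + 2*E/(-202 + E) = (102 + E) + 2*E/(-202 + E) = 102 + E + 2*E/(-202 + E))
H/K(123/190) = 101619/(((-20604 + (123/190)**2 - 12054/190)/(-202 + 123/190))) = 101619/(((-20604 + (123*(1/190))**2 - 12054/190)/(-202 + 123*(1/190)))) = 101619/(((-20604 + (123/190)**2 - 98*123/190)/(-202 + 123/190))) = 101619/(((-20604 + 15129/36100 - 6027/95)/(-38257/190))) = 101619/((-190/38257*(-746079531/36100))) = 101619/(746079531/7268830) = 101619*(7268830/746079531) = 246217078590/248693177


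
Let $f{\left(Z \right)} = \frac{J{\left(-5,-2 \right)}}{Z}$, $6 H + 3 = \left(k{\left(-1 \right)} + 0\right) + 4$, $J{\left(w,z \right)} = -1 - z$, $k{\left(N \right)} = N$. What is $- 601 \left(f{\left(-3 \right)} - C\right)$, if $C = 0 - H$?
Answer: $\frac{601}{3} \approx 200.33$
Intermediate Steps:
$H = 0$ ($H = - \frac{1}{2} + \frac{\left(-1 + 0\right) + 4}{6} = - \frac{1}{2} + \frac{-1 + 4}{6} = - \frac{1}{2} + \frac{1}{6} \cdot 3 = - \frac{1}{2} + \frac{1}{2} = 0$)
$f{\left(Z \right)} = \frac{1}{Z}$ ($f{\left(Z \right)} = \frac{-1 - -2}{Z} = \frac{-1 + 2}{Z} = 1 \frac{1}{Z} = \frac{1}{Z}$)
$C = 0$ ($C = 0 - 0 = 0 + 0 = 0$)
$- 601 \left(f{\left(-3 \right)} - C\right) = - 601 \left(\frac{1}{-3} - 0\right) = - 601 \left(- \frac{1}{3} + 0\right) = \left(-601\right) \left(- \frac{1}{3}\right) = \frac{601}{3}$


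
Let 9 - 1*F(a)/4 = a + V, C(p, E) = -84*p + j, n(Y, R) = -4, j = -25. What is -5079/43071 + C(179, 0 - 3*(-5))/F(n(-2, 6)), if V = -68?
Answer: -216779309/4651668 ≈ -46.602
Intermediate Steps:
C(p, E) = -25 - 84*p (C(p, E) = -84*p - 25 = -25 - 84*p)
F(a) = 308 - 4*a (F(a) = 36 - 4*(a - 68) = 36 - 4*(-68 + a) = 36 + (272 - 4*a) = 308 - 4*a)
-5079/43071 + C(179, 0 - 3*(-5))/F(n(-2, 6)) = -5079/43071 + (-25 - 84*179)/(308 - 4*(-4)) = -5079*1/43071 + (-25 - 15036)/(308 + 16) = -1693/14357 - 15061/324 = -216779309/4651668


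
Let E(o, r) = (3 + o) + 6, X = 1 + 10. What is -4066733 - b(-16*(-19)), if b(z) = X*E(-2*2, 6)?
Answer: -4066788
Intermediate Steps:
X = 11
E(o, r) = 9 + o
b(z) = 55 (b(z) = 11*(9 - 2*2) = 11*(9 - 4) = 11*5 = 55)
-4066733 - b(-16*(-19)) = -4066733 - 1*55 = -4066733 - 55 = -4066788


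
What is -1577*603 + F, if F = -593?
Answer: -951524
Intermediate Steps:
-1577*603 + F = -1577*603 - 593 = -950931 - 593 = -951524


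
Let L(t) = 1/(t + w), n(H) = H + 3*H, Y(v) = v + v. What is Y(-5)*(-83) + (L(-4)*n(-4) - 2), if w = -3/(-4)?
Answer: 10828/13 ≈ 832.92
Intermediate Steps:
Y(v) = 2*v
w = ¾ (w = -3*(-¼) = ¾ ≈ 0.75000)
n(H) = 4*H
L(t) = 1/(¾ + t) (L(t) = 1/(t + ¾) = 1/(¾ + t))
Y(-5)*(-83) + (L(-4)*n(-4) - 2) = (2*(-5))*(-83) + ((4/(3 + 4*(-4)))*(4*(-4)) - 2) = -10*(-83) + ((4/(3 - 16))*(-16) - 2) = 830 + ((4/(-13))*(-16) - 2) = 830 + ((4*(-1/13))*(-16) - 2) = 830 + (-4/13*(-16) - 2) = 830 + (64/13 - 2) = 830 + 38/13 = 10828/13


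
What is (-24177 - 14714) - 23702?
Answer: -62593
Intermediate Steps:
(-24177 - 14714) - 23702 = -38891 - 23702 = -62593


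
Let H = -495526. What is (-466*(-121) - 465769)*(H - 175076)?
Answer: 274533058566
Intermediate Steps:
(-466*(-121) - 465769)*(H - 175076) = (-466*(-121) - 465769)*(-495526 - 175076) = (56386 - 465769)*(-670602) = -409383*(-670602) = 274533058566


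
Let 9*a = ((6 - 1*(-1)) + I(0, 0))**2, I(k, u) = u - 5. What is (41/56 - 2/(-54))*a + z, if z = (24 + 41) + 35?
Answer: 341363/3402 ≈ 100.34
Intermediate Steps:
I(k, u) = -5 + u
z = 100 (z = 65 + 35 = 100)
a = 4/9 (a = ((6 - 1*(-1)) + (-5 + 0))**2/9 = ((6 + 1) - 5)**2/9 = (7 - 5)**2/9 = (1/9)*2**2 = (1/9)*4 = 4/9 ≈ 0.44444)
(41/56 - 2/(-54))*a + z = (41/56 - 2/(-54))*(4/9) + 100 = (41*(1/56) - 2*(-1/54))*(4/9) + 100 = (41/56 + 1/27)*(4/9) + 100 = (1163/1512)*(4/9) + 100 = 1163/3402 + 100 = 341363/3402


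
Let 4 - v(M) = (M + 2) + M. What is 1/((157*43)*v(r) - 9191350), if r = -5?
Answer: -1/9110338 ≈ -1.0977e-7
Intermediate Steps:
v(M) = 2 - 2*M (v(M) = 4 - ((M + 2) + M) = 4 - ((2 + M) + M) = 4 - (2 + 2*M) = 4 + (-2 - 2*M) = 2 - 2*M)
1/((157*43)*v(r) - 9191350) = 1/((157*43)*(2 - 2*(-5)) - 9191350) = 1/(6751*(2 + 10) - 9191350) = 1/(6751*12 - 9191350) = 1/(81012 - 9191350) = 1/(-9110338) = -1/9110338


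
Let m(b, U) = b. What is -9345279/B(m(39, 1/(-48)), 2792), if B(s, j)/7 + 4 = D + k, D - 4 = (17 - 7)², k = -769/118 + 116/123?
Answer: -135637379406/9593507 ≈ -14138.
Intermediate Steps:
k = -80899/14514 (k = -769*1/118 + 116*(1/123) = -769/118 + 116/123 = -80899/14514 ≈ -5.5739)
D = 104 (D = 4 + (17 - 7)² = 4 + 10² = 4 + 100 = 104)
B(s, j) = 9593507/14514 (B(s, j) = -28 + 7*(104 - 80899/14514) = -28 + 7*(1428557/14514) = -28 + 9999899/14514 = 9593507/14514)
-9345279/B(m(39, 1/(-48)), 2792) = -9345279/9593507/14514 = -9345279*14514/9593507 = -135637379406/9593507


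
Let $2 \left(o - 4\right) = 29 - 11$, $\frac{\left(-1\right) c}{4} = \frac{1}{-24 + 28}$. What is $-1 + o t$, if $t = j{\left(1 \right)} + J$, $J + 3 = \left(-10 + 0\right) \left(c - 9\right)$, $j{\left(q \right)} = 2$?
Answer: $1286$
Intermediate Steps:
$c = -1$ ($c = - \frac{4}{-24 + 28} = - \frac{4}{4} = \left(-4\right) \frac{1}{4} = -1$)
$J = 97$ ($J = -3 + \left(-10 + 0\right) \left(-1 - 9\right) = -3 - -100 = -3 + 100 = 97$)
$o = 13$ ($o = 4 + \frac{29 - 11}{2} = 4 + \frac{1}{2} \cdot 18 = 4 + 9 = 13$)
$t = 99$ ($t = 2 + 97 = 99$)
$-1 + o t = -1 + 13 \cdot 99 = -1 + 1287 = 1286$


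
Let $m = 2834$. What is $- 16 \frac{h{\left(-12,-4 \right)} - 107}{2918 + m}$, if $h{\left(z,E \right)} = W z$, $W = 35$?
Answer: $\frac{1054}{719} \approx 1.4659$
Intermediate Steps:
$h{\left(z,E \right)} = 35 z$
$- 16 \frac{h{\left(-12,-4 \right)} - 107}{2918 + m} = - 16 \frac{35 \left(-12\right) - 107}{2918 + 2834} = - 16 \frac{-420 - 107}{5752} = - 16 \left(\left(-527\right) \frac{1}{5752}\right) = \left(-16\right) \left(- \frac{527}{5752}\right) = \frac{1054}{719}$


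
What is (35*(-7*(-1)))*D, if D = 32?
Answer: 7840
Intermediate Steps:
(35*(-7*(-1)))*D = (35*(-7*(-1)))*32 = (35*7)*32 = 245*32 = 7840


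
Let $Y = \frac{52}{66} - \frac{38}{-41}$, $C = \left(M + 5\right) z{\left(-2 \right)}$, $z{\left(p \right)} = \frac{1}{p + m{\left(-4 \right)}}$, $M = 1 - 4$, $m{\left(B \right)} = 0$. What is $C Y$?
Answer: $- \frac{2320}{1353} \approx -1.7147$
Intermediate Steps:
$M = -3$ ($M = 1 - 4 = -3$)
$z{\left(p \right)} = \frac{1}{p}$ ($z{\left(p \right)} = \frac{1}{p + 0} = \frac{1}{p}$)
$C = -1$ ($C = \frac{-3 + 5}{-2} = 2 \left(- \frac{1}{2}\right) = -1$)
$Y = \frac{2320}{1353}$ ($Y = 52 \cdot \frac{1}{66} - - \frac{38}{41} = \frac{26}{33} + \frac{38}{41} = \frac{2320}{1353} \approx 1.7147$)
$C Y = \left(-1\right) \frac{2320}{1353} = - \frac{2320}{1353}$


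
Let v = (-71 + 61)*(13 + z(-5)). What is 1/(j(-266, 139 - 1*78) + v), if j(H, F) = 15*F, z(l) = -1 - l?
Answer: 1/745 ≈ 0.0013423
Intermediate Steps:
v = -170 (v = (-71 + 61)*(13 + (-1 - 1*(-5))) = -10*(13 + (-1 + 5)) = -10*(13 + 4) = -10*17 = -170)
1/(j(-266, 139 - 1*78) + v) = 1/(15*(139 - 1*78) - 170) = 1/(15*(139 - 78) - 170) = 1/(15*61 - 170) = 1/(915 - 170) = 1/745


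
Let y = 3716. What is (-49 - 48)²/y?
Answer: 9409/3716 ≈ 2.5320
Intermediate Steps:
(-49 - 48)²/y = (-49 - 48)²/3716 = (-97)²*(1/3716) = 9409*(1/3716) = 9409/3716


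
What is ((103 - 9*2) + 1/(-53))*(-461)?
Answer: -2076344/53 ≈ -39176.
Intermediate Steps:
((103 - 9*2) + 1/(-53))*(-461) = ((103 - 18) - 1/53)*(-461) = (85 - 1/53)*(-461) = (4504/53)*(-461) = -2076344/53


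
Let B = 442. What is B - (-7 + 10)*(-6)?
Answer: 460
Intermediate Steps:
B - (-7 + 10)*(-6) = 442 - (-7 + 10)*(-6) = 442 - 3*(-6) = 442 - 1*(-18) = 442 + 18 = 460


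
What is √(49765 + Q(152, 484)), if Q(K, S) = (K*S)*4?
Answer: √344037 ≈ 586.55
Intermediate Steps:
Q(K, S) = 4*K*S
√(49765 + Q(152, 484)) = √(49765 + 4*152*484) = √(49765 + 294272) = √344037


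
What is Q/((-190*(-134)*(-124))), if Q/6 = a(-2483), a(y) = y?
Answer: 7449/1578520 ≈ 0.0047190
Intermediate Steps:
Q = -14898 (Q = 6*(-2483) = -14898)
Q/((-190*(-134)*(-124))) = -14898/(-190*(-134)*(-124)) = -14898/(25460*(-124)) = -14898/(-3157040) = -14898*(-1/3157040) = 7449/1578520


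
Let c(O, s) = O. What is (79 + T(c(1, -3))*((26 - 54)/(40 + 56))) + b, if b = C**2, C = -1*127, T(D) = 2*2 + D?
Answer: 388957/24 ≈ 16207.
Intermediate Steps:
T(D) = 4 + D
C = -127
b = 16129 (b = (-127)**2 = 16129)
(79 + T(c(1, -3))*((26 - 54)/(40 + 56))) + b = (79 + (4 + 1)*((26 - 54)/(40 + 56))) + 16129 = (79 + 5*(-28/96)) + 16129 = (79 + 5*(-28*1/96)) + 16129 = (79 + 5*(-7/24)) + 16129 = (79 - 35/24) + 16129 = 1861/24 + 16129 = 388957/24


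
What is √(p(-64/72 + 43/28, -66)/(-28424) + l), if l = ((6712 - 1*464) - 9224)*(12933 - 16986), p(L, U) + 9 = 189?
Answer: 3*√67673311289782/7106 ≈ 3473.0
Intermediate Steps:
p(L, U) = 180 (p(L, U) = -9 + 189 = 180)
l = 12061728 (l = ((6712 - 464) - 9224)*(-4053) = (6248 - 9224)*(-4053) = -2976*(-4053) = 12061728)
√(p(-64/72 + 43/28, -66)/(-28424) + l) = √(180/(-28424) + 12061728) = √(180*(-1/28424) + 12061728) = √(-45/7106 + 12061728) = √(85710639123/7106) = 3*√67673311289782/7106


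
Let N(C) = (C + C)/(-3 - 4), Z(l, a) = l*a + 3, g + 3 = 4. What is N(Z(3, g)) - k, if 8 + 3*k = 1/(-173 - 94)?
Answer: 5347/5607 ≈ 0.95363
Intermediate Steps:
g = 1 (g = -3 + 4 = 1)
Z(l, a) = 3 + a*l (Z(l, a) = a*l + 3 = 3 + a*l)
N(C) = -2*C/7 (N(C) = (2*C)/(-7) = (2*C)*(-⅐) = -2*C/7)
k = -2137/801 (k = -8/3 + 1/(3*(-173 - 94)) = -8/3 + (⅓)/(-267) = -8/3 + (⅓)*(-1/267) = -8/3 - 1/801 = -2137/801 ≈ -2.6679)
N(Z(3, g)) - k = -2*(3 + 1*3)/7 - 1*(-2137/801) = -2*(3 + 3)/7 + 2137/801 = -2/7*6 + 2137/801 = -12/7 + 2137/801 = 5347/5607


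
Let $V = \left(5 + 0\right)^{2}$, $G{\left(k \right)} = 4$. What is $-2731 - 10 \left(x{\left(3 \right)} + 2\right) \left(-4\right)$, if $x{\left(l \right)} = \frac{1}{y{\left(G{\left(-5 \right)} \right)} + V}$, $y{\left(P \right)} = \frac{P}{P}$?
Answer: $- \frac{34443}{13} \approx -2649.5$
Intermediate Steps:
$V = 25$ ($V = 5^{2} = 25$)
$y{\left(P \right)} = 1$
$x{\left(l \right)} = \frac{1}{26}$ ($x{\left(l \right)} = \frac{1}{1 + 25} = \frac{1}{26}$)
$-2731 - 10 \left(x{\left(3 \right)} + 2\right) \left(-4\right) = -2731 - 10 \left(\frac{1}{26} + 2\right) \left(-4\right) = -2731 - 10 \cdot \frac{53}{26} \left(-4\right) = -2731 - \frac{265}{13} \left(-4\right) = -2731 - - \frac{1060}{13} = -2731 + \frac{1060}{13} = - \frac{34443}{13}$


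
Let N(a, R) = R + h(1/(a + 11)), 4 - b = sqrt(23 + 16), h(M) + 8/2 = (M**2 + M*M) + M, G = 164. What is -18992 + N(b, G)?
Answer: -108584759/5766 + 41*sqrt(39)/5766 ≈ -18832.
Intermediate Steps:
h(M) = -4 + M + 2*M**2 (h(M) = -4 + ((M**2 + M*M) + M) = -4 + ((M**2 + M**2) + M) = -4 + (2*M**2 + M) = -4 + (M + 2*M**2) = -4 + M + 2*M**2)
b = 4 - sqrt(39) (b = 4 - sqrt(23 + 16) = 4 - sqrt(39) ≈ -2.2450)
N(a, R) = -4 + R + 1/(11 + a) + 2/(11 + a)**2 (N(a, R) = R + (-4 + 1/(a + 11) + 2*(1/(a + 11))**2) = R + (-4 + 1/(11 + a) + 2*(1/(11 + a))**2) = R + (-4 + 1/(11 + a) + 2/(11 + a)**2) = -4 + R + 1/(11 + a) + 2/(11 + a)**2)
-18992 + N(b, G) = -18992 + (22 + (11 + (4 - sqrt(39)))**2 + 2*(4 - sqrt(39)) + (11 + (4 - sqrt(39)))**3*(-4 + 164))/(11 + (4 - sqrt(39)))**3 = -18992 + (22 + (15 - sqrt(39))**2 + (8 - 2*sqrt(39)) + (15 - sqrt(39))**3*160)/(15 - sqrt(39))**3 = -18992 + (22 + (15 - sqrt(39))**2 + (8 - 2*sqrt(39)) + 160*(15 - sqrt(39))**3)/(15 - sqrt(39))**3 = -18992 + (30 + (15 - sqrt(39))**2 - 2*sqrt(39) + 160*(15 - sqrt(39))**3)/(15 - sqrt(39))**3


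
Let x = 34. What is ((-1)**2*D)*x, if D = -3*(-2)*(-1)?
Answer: -204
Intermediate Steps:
D = -6 (D = 6*(-1) = -6)
((-1)**2*D)*x = ((-1)**2*(-6))*34 = (1*(-6))*34 = -6*34 = -204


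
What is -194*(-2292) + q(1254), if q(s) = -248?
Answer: 444400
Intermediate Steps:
-194*(-2292) + q(1254) = -194*(-2292) - 248 = 444648 - 248 = 444400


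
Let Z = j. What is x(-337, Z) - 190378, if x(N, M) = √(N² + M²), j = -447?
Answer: -190378 + √313378 ≈ -1.8982e+5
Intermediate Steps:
Z = -447
x(N, M) = √(M² + N²)
x(-337, Z) - 190378 = √((-447)² + (-337)²) - 190378 = √(199809 + 113569) - 190378 = √313378 - 190378 = -190378 + √313378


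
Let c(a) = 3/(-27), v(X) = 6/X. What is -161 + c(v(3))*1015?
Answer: -2464/9 ≈ -273.78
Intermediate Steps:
c(a) = -⅑ (c(a) = 3*(-1/27) = -⅑)
-161 + c(v(3))*1015 = -161 - ⅑*1015 = -161 - 1015/9 = -2464/9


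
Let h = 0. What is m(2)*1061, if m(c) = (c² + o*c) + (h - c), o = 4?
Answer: 10610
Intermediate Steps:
m(c) = c² + 3*c (m(c) = (c² + 4*c) + (0 - c) = (c² + 4*c) - c = c² + 3*c)
m(2)*1061 = (2*(3 + 2))*1061 = (2*5)*1061 = 10*1061 = 10610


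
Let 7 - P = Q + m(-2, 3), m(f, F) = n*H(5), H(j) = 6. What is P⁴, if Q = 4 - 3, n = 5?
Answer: 331776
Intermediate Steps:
m(f, F) = 30 (m(f, F) = 5*6 = 30)
Q = 1
P = -24 (P = 7 - (1 + 30) = 7 - 1*31 = 7 - 31 = -24)
P⁴ = (-24)⁴ = 331776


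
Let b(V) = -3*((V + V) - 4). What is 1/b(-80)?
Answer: 1/492 ≈ 0.0020325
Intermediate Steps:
b(V) = 12 - 6*V (b(V) = -3*(2*V - 4) = -3*(-4 + 2*V) = 12 - 6*V)
1/b(-80) = 1/(12 - 6*(-80)) = 1/(12 + 480) = 1/492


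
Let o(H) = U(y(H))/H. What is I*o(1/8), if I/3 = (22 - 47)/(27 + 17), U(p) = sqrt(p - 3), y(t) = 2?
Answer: -150*I/11 ≈ -13.636*I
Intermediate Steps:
U(p) = sqrt(-3 + p)
o(H) = I/H (o(H) = sqrt(-3 + 2)/H = sqrt(-1)/H = I/H)
I = -75/44 (I = 3*((22 - 47)/(27 + 17)) = 3*(-25/44) = -75/44 ≈ -1.7045)
I*o(1/8) = -75*I/(44*(1/8)) = -75*I/(44*1/8) = -75*I*8/44 = -150*I/11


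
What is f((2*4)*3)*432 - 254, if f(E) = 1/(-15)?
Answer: -1414/5 ≈ -282.80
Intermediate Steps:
f(E) = -1/15
f((2*4)*3)*432 - 254 = -1/15*432 - 254 = -144/5 - 254 = -1414/5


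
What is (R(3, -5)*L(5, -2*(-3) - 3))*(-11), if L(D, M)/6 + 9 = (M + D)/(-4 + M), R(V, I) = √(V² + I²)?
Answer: 1122*√34 ≈ 6542.3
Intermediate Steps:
R(V, I) = √(I² + V²)
L(D, M) = -54 + 6*(D + M)/(-4 + M) (L(D, M) = -54 + 6*((M + D)/(-4 + M)) = -54 + 6*((D + M)/(-4 + M)) = -54 + 6*(D + M)/(-4 + M))
(R(3, -5)*L(5, -2*(-3) - 3))*(-11) = (√((-5)² + 3²)*(6*(36 + 5 - 8*(-2*(-3) - 3))/(-4 + (-2*(-3) - 3))))*(-11) = (√(25 + 9)*(6*(36 + 5 - 8*(6 - 3))/(-4 + (6 - 3))))*(-11) = (√34*(6*(36 + 5 - 8*3)/(-4 + 3)))*(-11) = (√34*(6*(36 + 5 - 24)/(-1)))*(-11) = (√34*(6*(-1)*17))*(-11) = (√34*(-102))*(-11) = -102*√34*(-11) = 1122*√34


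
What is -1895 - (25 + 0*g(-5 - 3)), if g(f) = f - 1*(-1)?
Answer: -1920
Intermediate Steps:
g(f) = 1 + f (g(f) = f + 1 = 1 + f)
-1895 - (25 + 0*g(-5 - 3)) = -1895 - (25 + 0*(1 + (-5 - 3))) = -1895 - (25 + 0*(1 - 8)) = -1895 - (25 + 0*(-7)) = -1895 - (25 + 0) = -1895 - 1*25 = -1895 - 25 = -1920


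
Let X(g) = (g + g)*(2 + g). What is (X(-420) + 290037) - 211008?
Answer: 430149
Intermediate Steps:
X(g) = 2*g*(2 + g) (X(g) = (2*g)*(2 + g) = 2*g*(2 + g))
(X(-420) + 290037) - 211008 = (2*(-420)*(2 - 420) + 290037) - 211008 = (2*(-420)*(-418) + 290037) - 211008 = (351120 + 290037) - 211008 = 641157 - 211008 = 430149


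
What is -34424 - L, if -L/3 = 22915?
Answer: 34321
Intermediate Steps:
L = -68745 (L = -3*22915 = -68745)
-34424 - L = -34424 - 1*(-68745) = -34424 + 68745 = 34321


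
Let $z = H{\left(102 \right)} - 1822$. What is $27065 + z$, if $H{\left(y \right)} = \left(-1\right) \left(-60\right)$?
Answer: $25303$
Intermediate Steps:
$H{\left(y \right)} = 60$
$z = -1762$ ($z = 60 - 1822 = -1762$)
$27065 + z = 27065 - 1762 = 25303$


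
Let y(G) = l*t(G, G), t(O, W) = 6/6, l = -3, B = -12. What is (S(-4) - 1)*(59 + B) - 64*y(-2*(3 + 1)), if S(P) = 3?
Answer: 286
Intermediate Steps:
t(O, W) = 1 (t(O, W) = 6*(1/6) = 1)
y(G) = -3 (y(G) = -3*1 = -3)
(S(-4) - 1)*(59 + B) - 64*y(-2*(3 + 1)) = (3 - 1)*(59 - 12) - 64*(-3) = 2*47 + 192 = 94 + 192 = 286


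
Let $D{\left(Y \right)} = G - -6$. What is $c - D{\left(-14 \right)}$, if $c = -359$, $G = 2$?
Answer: $-367$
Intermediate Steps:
$D{\left(Y \right)} = 8$ ($D{\left(Y \right)} = 2 - -6 = 2 + 6 = 8$)
$c - D{\left(-14 \right)} = -359 - 8 = -367$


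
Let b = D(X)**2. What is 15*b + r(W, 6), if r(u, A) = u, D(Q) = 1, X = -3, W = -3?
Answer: 12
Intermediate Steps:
b = 1 (b = 1**2 = 1)
15*b + r(W, 6) = 15*1 - 3 = 15 - 3 = 12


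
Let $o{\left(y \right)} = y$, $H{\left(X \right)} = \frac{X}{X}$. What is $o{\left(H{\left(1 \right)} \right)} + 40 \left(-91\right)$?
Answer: $-3639$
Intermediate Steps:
$H{\left(X \right)} = 1$
$o{\left(H{\left(1 \right)} \right)} + 40 \left(-91\right) = 1 + 40 \left(-91\right) = 1 - 3640 = -3639$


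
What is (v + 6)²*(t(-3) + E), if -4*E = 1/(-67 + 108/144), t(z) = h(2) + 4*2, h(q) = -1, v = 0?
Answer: 66816/265 ≈ 252.14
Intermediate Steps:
t(z) = 7 (t(z) = -1 + 4*2 = -1 + 8 = 7)
E = 1/265 (E = -1/(4*(-67 + 108/144)) = -1/(4*(-67 + 108*(1/144))) = -1/(4*(-67 + ¾)) = -1/(4*(-265/4)) = -¼*(-4/265) = 1/265 ≈ 0.0037736)
(v + 6)²*(t(-3) + E) = (0 + 6)²*(7 + 1/265) = 6²*(1856/265) = 36*(1856/265) = 66816/265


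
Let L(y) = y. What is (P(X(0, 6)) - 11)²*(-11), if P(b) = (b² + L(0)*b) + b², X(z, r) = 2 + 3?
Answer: -16731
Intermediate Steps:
X(z, r) = 5
P(b) = 2*b² (P(b) = (b² + 0*b) + b² = (b² + 0) + b² = b² + b² = 2*b²)
(P(X(0, 6)) - 11)²*(-11) = (2*5² - 11)²*(-11) = (2*25 - 11)²*(-11) = (50 - 11)²*(-11) = 39²*(-11) = 1521*(-11) = -16731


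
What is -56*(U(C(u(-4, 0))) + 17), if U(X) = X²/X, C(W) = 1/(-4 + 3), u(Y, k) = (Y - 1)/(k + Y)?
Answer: -896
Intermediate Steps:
u(Y, k) = (-1 + Y)/(Y + k)
C(W) = -1 (C(W) = 1/(-1) = -1)
U(X) = X
-56*(U(C(u(-4, 0))) + 17) = -56*(-1 + 17) = -56*16 = -896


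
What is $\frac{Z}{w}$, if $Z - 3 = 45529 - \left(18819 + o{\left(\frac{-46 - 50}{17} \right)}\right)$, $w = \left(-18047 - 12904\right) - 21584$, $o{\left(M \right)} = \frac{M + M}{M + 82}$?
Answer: $- \frac{17336833}{34095215} \approx -0.50848$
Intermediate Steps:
$o{\left(M \right)} = \frac{2 M}{82 + M}$
$w = -52535$ ($w = -30951 - 21584 = -52535$)
$Z = \frac{17336833}{649}$ ($Z = 3 + \left(45529 - \left(18819 + \frac{2 \frac{-46 - 50}{17}}{82 + \frac{-46 - 50}{17}}\right)\right) = 3 + \left(45529 - \left(18819 + \frac{2 \left(-46 - 50\right) \frac{1}{17}}{82 + \left(-46 - 50\right) \frac{1}{17}}\right)\right) = 3 + \left(45529 - \left(18819 + \frac{2 \left(\left(-96\right) \frac{1}{17}\right)}{82 - \frac{96}{17}}\right)\right) = 3 + \left(45529 - \left(18819 + 2 \left(- \frac{96}{17}\right) \frac{1}{82 - \frac{96}{17}}\right)\right) = 3 + \left(45529 - \left(18819 + 2 \left(- \frac{96}{17}\right) \frac{1}{\frac{1298}{17}}\right)\right) = 3 + \left(45529 - \left(18819 + 2 \left(- \frac{96}{17}\right) \frac{17}{1298}\right)\right) = 3 + \left(45529 - \left(18819 - \frac{96}{649}\right)\right) = 3 + \left(45529 - \frac{12213435}{649}\right) = 3 + \frac{17334886}{649} = \frac{17336833}{649} \approx 26713.0$)
$\frac{Z}{w} = \frac{17336833}{649 \left(-52535\right)} = \frac{17336833}{649} \left(- \frac{1}{52535}\right) = - \frac{17336833}{34095215}$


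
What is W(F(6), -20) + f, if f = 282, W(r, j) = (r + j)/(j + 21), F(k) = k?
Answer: 268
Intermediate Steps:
W(r, j) = (j + r)/(21 + j)
W(F(6), -20) + f = (-20 + 6)/(21 - 20) + 282 = -14/1 + 282 = 1*(-14) + 282 = -14 + 282 = 268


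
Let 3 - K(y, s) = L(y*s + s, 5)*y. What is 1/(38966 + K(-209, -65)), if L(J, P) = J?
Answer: 1/2864649 ≈ 3.4908e-7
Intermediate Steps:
K(y, s) = 3 - y*(s + s*y) (K(y, s) = 3 - (y*s + s)*y = 3 - (s*y + s)*y = 3 - (s + s*y)*y = 3 - y*(s + s*y))
1/(38966 + K(-209, -65)) = 1/(38966 + (3 - 1*(-65)*(-209)*(1 - 209))) = 1/(38966 + (3 - 1*(-65)*(-209)*(-208))) = 1/(38966 + (3 + 2825680)) = 1/(38966 + 2825683) = 1/2864649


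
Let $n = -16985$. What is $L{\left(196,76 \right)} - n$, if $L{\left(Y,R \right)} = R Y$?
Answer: $31881$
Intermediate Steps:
$L{\left(196,76 \right)} - n = 76 \cdot 196 - -16985 = 14896 + 16985 = 31881$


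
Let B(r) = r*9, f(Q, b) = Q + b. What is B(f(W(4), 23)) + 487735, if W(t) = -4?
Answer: 487906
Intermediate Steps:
B(r) = 9*r
B(f(W(4), 23)) + 487735 = 9*(-4 + 23) + 487735 = 9*19 + 487735 = 171 + 487735 = 487906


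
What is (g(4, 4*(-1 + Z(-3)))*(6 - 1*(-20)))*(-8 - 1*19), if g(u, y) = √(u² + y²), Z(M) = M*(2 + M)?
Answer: -2808*√5 ≈ -6278.9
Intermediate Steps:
(g(4, 4*(-1 + Z(-3)))*(6 - 1*(-20)))*(-8 - 1*19) = (√(4² + (4*(-1 - 3*(2 - 3)))²)*(6 - 1*(-20)))*(-8 - 1*19) = (√(16 + (4*(-1 - 3*(-1)))²)*(6 + 20))*(-8 - 19) = (√(16 + (4*(-1 + 3))²)*26)*(-27) = (√(16 + (4*2)²)*26)*(-27) = (√(16 + 8²)*26)*(-27) = (√(16 + 64)*26)*(-27) = (√80*26)*(-27) = ((4*√5)*26)*(-27) = (104*√5)*(-27) = -2808*√5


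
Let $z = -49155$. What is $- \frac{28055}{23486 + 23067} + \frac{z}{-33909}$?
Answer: $\frac{445665240}{526188559} \approx 0.84697$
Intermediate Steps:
$- \frac{28055}{23486 + 23067} + \frac{z}{-33909} = - \frac{28055}{23486 + 23067} - \frac{49155}{-33909} = - \frac{28055}{46553} - - \frac{16385}{11303} = \left(-28055\right) \frac{1}{46553} + \frac{16385}{11303} = - \frac{28055}{46553} + \frac{16385}{11303} = \frac{445665240}{526188559}$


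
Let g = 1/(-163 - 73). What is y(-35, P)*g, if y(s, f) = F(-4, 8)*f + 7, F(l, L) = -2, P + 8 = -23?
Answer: -69/236 ≈ -0.29237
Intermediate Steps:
P = -31 (P = -8 - 23 = -31)
y(s, f) = 7 - 2*f (y(s, f) = -2*f + 7 = 7 - 2*f)
g = -1/236 (g = 1/(-236) = -1/236 ≈ -0.0042373)
y(-35, P)*g = (7 - 2*(-31))*(-1/236) = (7 + 62)*(-1/236) = 69*(-1/236) = -69/236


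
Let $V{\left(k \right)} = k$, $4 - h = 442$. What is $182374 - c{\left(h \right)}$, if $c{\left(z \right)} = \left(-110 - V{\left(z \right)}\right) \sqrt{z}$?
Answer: $182374 - 328 i \sqrt{438} \approx 1.8237 \cdot 10^{5} - 6864.5 i$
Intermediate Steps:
$h = -438$ ($h = 4 - 442 = -438$)
$c{\left(z \right)} = \sqrt{z} \left(-110 - z\right)$ ($c{\left(z \right)} = \left(-110 - z\right) \sqrt{z} = \sqrt{z} \left(-110 - z\right)$)
$182374 - c{\left(h \right)} = 182374 - \sqrt{-438} \left(-110 - -438\right) = 182374 - i \sqrt{438} \left(-110 + 438\right) = 182374 - i \sqrt{438} \cdot 328 = 182374 - 328 i \sqrt{438}$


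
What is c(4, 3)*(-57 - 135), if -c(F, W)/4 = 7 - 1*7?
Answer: 0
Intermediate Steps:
c(F, W) = 0 (c(F, W) = -4*(7 - 1*7) = -4*(7 - 7) = -4*0 = 0)
c(4, 3)*(-57 - 135) = 0*(-57 - 135) = 0*(-192) = 0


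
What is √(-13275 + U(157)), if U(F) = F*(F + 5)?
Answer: 3*√1351 ≈ 110.27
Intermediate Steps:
U(F) = F*(5 + F)
√(-13275 + U(157)) = √(-13275 + 157*(5 + 157)) = √(-13275 + 157*162) = √(-13275 + 25434) = √12159 = 3*√1351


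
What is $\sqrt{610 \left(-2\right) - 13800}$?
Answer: $2 i \sqrt{3755} \approx 122.56 i$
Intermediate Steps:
$\sqrt{610 \left(-2\right) - 13800} = \sqrt{-1220 - 13800} = \sqrt{-15020} = 2 i \sqrt{3755}$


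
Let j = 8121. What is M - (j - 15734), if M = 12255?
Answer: 19868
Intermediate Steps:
M - (j - 15734) = 12255 - (8121 - 15734) = 12255 - 1*(-7613) = 12255 + 7613 = 19868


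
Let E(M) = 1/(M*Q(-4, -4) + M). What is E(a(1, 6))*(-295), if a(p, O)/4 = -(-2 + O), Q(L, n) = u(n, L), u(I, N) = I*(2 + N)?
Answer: 295/144 ≈ 2.0486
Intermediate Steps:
Q(L, n) = n*(2 + L)
a(p, O) = 8 - 4*O (a(p, O) = 4*(-(-2 + O)) = 4*(2 - O) = 8 - 4*O)
E(M) = 1/(9*M) (E(M) = 1/(M*(-4*(2 - 4)) + M) = 1/(M*(-4*(-2)) + M) = 1/(M*8 + M) = 1/(8*M + M) = 1/(9*M))
E(a(1, 6))*(-295) = (1/(9*(8 - 4*6)))*(-295) = (1/(9*(8 - 24)))*(-295) = ((1/9)/(-16))*(-295) = ((1/9)*(-1/16))*(-295) = -1/144*(-295) = 295/144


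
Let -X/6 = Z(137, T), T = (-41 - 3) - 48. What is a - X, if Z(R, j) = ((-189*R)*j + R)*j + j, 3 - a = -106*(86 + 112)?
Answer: -1315005297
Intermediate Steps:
T = -92 (T = -44 - 48 = -92)
a = 20991 (a = 3 - (-106)*(86 + 112) = 3 - (-106)*198 = 3 - 1*(-20988) = 3 + 20988 = 20991)
Z(R, j) = j + j*(R - 189*R*j) (Z(R, j) = (-189*R*j + R)*j + j = (R - 189*R*j)*j + j = j*(R - 189*R*j) + j = j + j*(R - 189*R*j))
X = 1315026288 (X = -(-552)*(1 + 137 - 189*137*(-92)) = -(-552)*(1 + 137 + 2382156) = -(-552)*2382294 = -6*(-219171048) = 1315026288)
a - X = 20991 - 1*1315026288 = 20991 - 1315026288 = -1315005297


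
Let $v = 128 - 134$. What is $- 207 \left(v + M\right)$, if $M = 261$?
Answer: $-52785$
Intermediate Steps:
$v = -6$
$- 207 \left(v + M\right) = - 207 \left(-6 + 261\right) = \left(-207\right) 255 = -52785$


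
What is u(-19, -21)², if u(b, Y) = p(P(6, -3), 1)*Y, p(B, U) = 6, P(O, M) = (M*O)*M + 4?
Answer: 15876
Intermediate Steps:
P(O, M) = 4 + O*M² (P(O, M) = O*M² + 4 = 4 + O*M²)
u(b, Y) = 6*Y
u(-19, -21)² = (6*(-21))² = (-126)² = 15876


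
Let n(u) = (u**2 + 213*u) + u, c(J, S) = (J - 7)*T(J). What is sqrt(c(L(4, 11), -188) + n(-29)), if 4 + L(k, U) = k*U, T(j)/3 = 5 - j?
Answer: I*sqrt(8830) ≈ 93.968*I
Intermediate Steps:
T(j) = 15 - 3*j (T(j) = 3*(5 - j) = 15 - 3*j)
L(k, U) = -4 + U*k (L(k, U) = -4 + k*U = -4 + U*k)
c(J, S) = (-7 + J)*(15 - 3*J) (c(J, S) = (J - 7)*(15 - 3*J) = (-7 + J)*(15 - 3*J))
n(u) = u**2 + 214*u
sqrt(c(L(4, 11), -188) + n(-29)) = sqrt(-3*(-7 + (-4 + 11*4))*(-5 + (-4 + 11*4)) - 29*(214 - 29)) = sqrt(-3*(-7 + (-4 + 44))*(-5 + (-4 + 44)) - 29*185) = sqrt(-3*(-7 + 40)*(-5 + 40) - 5365) = sqrt(-3*33*35 - 5365) = sqrt(-3465 - 5365) = sqrt(-8830) = I*sqrt(8830)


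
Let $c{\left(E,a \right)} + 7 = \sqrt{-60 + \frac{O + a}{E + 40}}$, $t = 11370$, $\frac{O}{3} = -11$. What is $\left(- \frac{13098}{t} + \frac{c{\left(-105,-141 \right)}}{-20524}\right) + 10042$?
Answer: $\frac{55788359219}{5556140} - \frac{9 i \sqrt{2990}}{1334060} \approx 10041.0 - 0.0003689 i$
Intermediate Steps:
$O = -33$ ($O = 3 \left(-11\right) = -33$)
$c{\left(E,a \right)} = -7 + \sqrt{-60 + \frac{-33 + a}{40 + E}}$ ($c{\left(E,a \right)} = -7 + \sqrt{-60 + \frac{-33 + a}{E + 40}} = -7 + \sqrt{-60 + \frac{-33 + a}{40 + E}}$)
$\left(- \frac{13098}{t} + \frac{c{\left(-105,-141 \right)}}{-20524}\right) + 10042 = \left(- \frac{13098}{11370} + \frac{-7 + \sqrt{\frac{-2433 - 141 - -6300}{40 - 105}}}{-20524}\right) + 10042 = \left(\left(-13098\right) \frac{1}{11370} + \left(-7 + \sqrt{\frac{-2433 - 141 + 6300}{-65}}\right) \left(- \frac{1}{20524}\right)\right) + 10042 = \left(- \frac{2183}{1895} + \left(-7 + \sqrt{\left(- \frac{1}{65}\right) 3726}\right) \left(- \frac{1}{20524}\right)\right) + 10042 = \left(- \frac{2183}{1895} + \left(-7 + \sqrt{- \frac{3726}{65}}\right) \left(- \frac{1}{20524}\right)\right) + 10042 = \left(- \frac{2183}{1895} + \left(-7 + \frac{9 i \sqrt{2990}}{65}\right) \left(- \frac{1}{20524}\right)\right) + 10042 = \left(- \frac{2183}{1895} + \left(\frac{1}{2932} - \frac{9 i \sqrt{2990}}{1334060}\right)\right) + 10042 = \left(- \frac{6398661}{5556140} - \frac{9 i \sqrt{2990}}{1334060}\right) + 10042 = \frac{55788359219}{5556140} - \frac{9 i \sqrt{2990}}{1334060}$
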